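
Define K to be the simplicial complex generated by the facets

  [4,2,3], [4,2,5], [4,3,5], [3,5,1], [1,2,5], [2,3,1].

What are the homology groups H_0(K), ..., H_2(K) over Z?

Take the total order 1 < 2 < 3 < 4 < 5 on the vertex set. Then K (dimension 2) consists of the simplices:

  0-simplices (5): [1], [2], [3], [4], [5]
  1-simplices (9): [1,2], [1,3], [1,5], [2,3], [2,4], [2,5], [3,4], [3,5], [4,5]
  2-simplices (6): [1,2,3], [1,2,5], [1,3,5], [2,3,4], [2,4,5], [3,4,5]

giving chain groups C_0 ≅ Z^5, C_1 ≅ Z^9, C_2 ≅ Z^6.

The boundary map ∂_1: C_1 → C_0 is given by ∂[p,q] = [q] − [p]. For instance
  ∂[3,4] = [4] − [3].
This gives a 5×9 integer matrix of rank 4; reducing to Smith normal form yields diagonal entries (1,1,1,1).

The boundary map ∂_2: C_2 → C_1 acts by ∂[p,q,r] = [q,r] − [p,r] + [p,q]. For instance
  ∂[2,4,5] = [4,5] − [2,5] + [2,4],
  ∂[1,3,5] = [3,5] − [1,5] + [1,3].
This gives a 9×6 integer matrix of rank 5; reducing to Smith normal form yields diagonal entries (1,1,1,1,1).

Reading off H_k = ker ∂_k / im ∂_{k+1}:

  H_0: rank C_0 − rank ∂_1 = 5 − 4 = 1, and the invariant factors of ∂_1 are all 1, so H_0 = Z.
  H_1: rank ker ∂_1 − rank ∂_2 = (9 − 4) − 5 = 0, and the invariant factors of ∂_2 are all 1, so H_1 = 0.
  H_2: rank ker ∂_2 − rank ∂_3 = (6 − 5) − 0 = 1, and there is no ∂_3, so H_2 = Z.

As a check, the Euler characteristic is 5 − 9 + 6 = 2, which agrees with 1 − 0 + 1 = 2.

H_0 = Z,  H_1 = 0,  H_2 = Z.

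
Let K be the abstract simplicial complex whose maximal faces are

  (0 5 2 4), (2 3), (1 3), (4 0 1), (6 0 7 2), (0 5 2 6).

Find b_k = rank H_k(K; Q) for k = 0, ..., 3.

Fix the vertex order 0 < 1 < 2 < 3 < 4 < 5 < 6 < 7 and write every simplex with vertices in increasing order. Then dim K = 3 and the simplices of K are:

  0-simplices (8): [0], [1], [2], [3], [4], [5], [6], [7]
  1-simplices (16): [0,1], [0,2], [0,4], [0,5], [0,6], [0,7], [1,3], [1,4], [2,3], [2,4], [2,5], [2,6], [2,7], [4,5], [5,6], [6,7]
  2-simplices (11): [0,1,4], [0,2,4], [0,2,5], [0,2,6], [0,2,7], [0,4,5], [0,5,6], [0,6,7], [2,4,5], [2,5,6], [2,6,7]
  3-simplices (3): [0,2,4,5], [0,2,5,6], [0,2,6,7]

so the chain groups are C_0 ≅ Z^8, C_1 ≅ Z^16, C_2 ≅ Z^11, C_3 ≅ Z^3.

The boundary map ∂_1: C_1 → C_0 sends each edge [p,q] (with p < q) to q − p. For instance
  ∂[0,7] = [7] − [0].
As a 8×16 matrix over Z this has rank 7, with invariant factors (1,1,1,1,1,1,1).

Boundary ∂_2: C_2 → C_1 sends each 2-simplex [p,q,r] to [q,r] − [p,r] + [p,q]. For instance
  ∂[0,2,7] = [2,7] − [0,7] + [0,2],
  ∂[0,1,4] = [1,4] − [0,4] + [0,1].
As a 16×11 matrix over Z this has rank 8, with invariant factors (1,1,1,1,1,1,1,1).

The boundary map ∂_3: C_3 → C_2 sends each 3-simplex σ to the alternating sum Σ_i (−1)^i (σ with its i-th vertex removed). For instance
  ∂[0,2,4,5] = [2,4,5] − [0,4,5] + [0,2,5] − [0,2,4],
  ∂[0,2,6,7] = [2,6,7] − [0,6,7] + [0,2,7] − [0,2,6].
The 11×3 boundary matrix has rank 3 and Smith normal form diag(1,1,1).

Computing H_k = (kernel of ∂_k) / (image of ∂_{k+1}):

  H_0: rank C_0 − rank ∂_1 = 8 − 7 = 1, and the invariant factors of ∂_1 are all 1, so H_0 ≅ Z.
  H_1: rank ker ∂_1 − rank ∂_2 = (16 − 7) − 8 = 1, and the invariant factors of ∂_2 are all 1, so H_1 ≅ Z.
  H_2: rank ker ∂_2 − rank ∂_3 = (11 − 8) − 3 = 0, and the invariant factors of ∂_3 are all 1, so H_2 ≅ 0.
  H_3: rank ker ∂_3 − rank ∂_4 = (3 − 3) − 0 = 0, and there is no ∂_4, so H_3 ≅ 0.

As a check, the Euler characteristic is 8 − 16 + 11 − 3 = 0, which agrees with 1 − 1 + 0 − 0 = 0.

Hence the Betti numbers are b_0 = 1, b_1 = 1, b_2 = 0, b_3 = 0.

b_0 = 1, b_1 = 1, b_2 = 0, b_3 = 0.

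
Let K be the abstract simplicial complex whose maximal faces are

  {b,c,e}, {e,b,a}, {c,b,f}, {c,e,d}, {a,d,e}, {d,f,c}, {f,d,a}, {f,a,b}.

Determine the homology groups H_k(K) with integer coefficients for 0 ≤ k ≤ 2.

H_0 = Z,  H_1 = 0,  H_2 = Z.

We work with the vertex ordering a < b < c < d < e < f. The simplices of K, each written with vertices in increasing order, are:

  0-simplices (6): a, b, c, d, e, f
  1-simplices (12): ab, ad, ae, af, bc, be, bf, cd, ce, cf, de, df
  2-simplices (8): abe, abf, ade, adf, bce, bcf, cde, cdf

giving chain groups C_0 ≅ Z^6, C_1 ≅ Z^12, C_2 ≅ Z^8.

The boundary map ∂_1: C_1 → C_0 maps an edge to its endpoints' difference, ∂[p,q] = q − p. For instance
  ∂de = e − d.
This gives a 6×12 integer matrix of rank 5; reducing to Smith normal form yields diagonal entries (1,1,1,1,1).

∂_2: C_2 → C_1 acts by ∂[p,q,r] = [q,r] − [p,r] + [p,q]. For instance
  ∂bcf = cf − bf + bc,
  ∂bce = ce − be + bc.
The resulting 12×8 matrix has rank 7, and its Smith normal form has invariant factors (1,1,1,1,1,1,1).

Reading off H_k = ker ∂_k / im ∂_{k+1}:

  H_0: rank C_0 − rank ∂_1 = 6 − 5 = 1, and the invariant factors of ∂_1 are all 1, so H_0 ≅ Z.
  H_1: rank ker ∂_1 − rank ∂_2 = (12 − 5) − 7 = 0, and the invariant factors of ∂_2 are all 1, so H_1 ≅ 0.
  H_2: rank ker ∂_2 − rank ∂_3 = (8 − 7) − 0 = 1, and there is no ∂_3, so H_2 ≅ Z.

As a check, the Euler characteristic is 6 − 12 + 8 = 2, which agrees with 1 − 0 + 1 = 2.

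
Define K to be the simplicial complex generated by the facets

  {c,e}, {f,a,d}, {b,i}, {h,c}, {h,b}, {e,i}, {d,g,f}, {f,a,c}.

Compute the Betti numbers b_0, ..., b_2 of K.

K has 9 vertices, 12 edges, 3 triangles.
rank ∂_0 = 0, rank ∂_1 = 8 ⇒ b_0 = 9 − 0 − 8 = 1; all invariant factors of ∂_1 are 1 so no torsion. So H_0 = Z.
rank ∂_1 = 8, rank ∂_2 = 3 ⇒ b_1 = 12 − 8 − 3 = 1; all invariant factors of ∂_2 are 1 so no torsion. So H_1 = Z.
rank ∂_2 = 3, rank ∂_3 = 0 ⇒ b_2 = 3 − 3 − 0 = 0. So H_2 = 0.

b_0 = 1, b_1 = 1, b_2 = 0.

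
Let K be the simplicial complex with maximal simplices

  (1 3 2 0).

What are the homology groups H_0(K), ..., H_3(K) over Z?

Take the total order 0 < 1 < 2 < 3 on the vertex set. Then K (dimension 3) consists of the simplices:

  0-simplices (4): [0], [1], [2], [3]
  1-simplices (6): [0,1], [0,2], [0,3], [1,2], [1,3], [2,3]
  2-simplices (4): [0,1,2], [0,1,3], [0,2,3], [1,2,3]
  3-simplices (1): [0,1,2,3]

giving chain groups C_0 ≅ Z^4, C_1 ≅ Z^6, C_2 ≅ Z^4, C_3 ≅ Z^1.

Boundary ∂_1: C_1 → C_0 sends each edge [p,q] (with p < q) to q − p. For instance
  ∂[0,3] = [3] − [0].
This gives a 4×6 integer matrix of rank 3; reducing to Smith normal form yields diagonal entries (1,1,1).

Boundary ∂_2: C_2 → C_1 acts by ∂[p,q,r] = [q,r] − [p,r] + [p,q]. For instance
  ∂[0,2,3] = [2,3] − [0,3] + [0,2],
  ∂[1,2,3] = [2,3] − [1,3] + [1,2].
As a 6×4 matrix over Z this has rank 3, with invariant factors (1,1,1).

Boundary ∂_3: C_3 → C_2 sends each 3-simplex σ to the alternating sum Σ_i (−1)^i (σ with its i-th vertex removed). For instance
  ∂[0,1,2,3] = [1,2,3] − [0,2,3] + [0,1,3] − [0,1,2].
The resulting 4×1 matrix has rank 1, and its Smith normal form has invariant factors (1).

Computing H_k = (kernel of ∂_k) / (image of ∂_{k+1}):

  H_0: rank C_0 − rank ∂_1 = 4 − 3 = 1, and the invariant factors of ∂_1 are all 1, so H_0 ≅ Z.
  H_1: rank ker ∂_1 − rank ∂_2 = (6 − 3) − 3 = 0, and the invariant factors of ∂_2 are all 1, so H_1 ≅ 0.
  H_2: rank ker ∂_2 − rank ∂_3 = (4 − 3) − 1 = 0, and the invariant factors of ∂_3 are all 1, so H_2 ≅ 0.
  H_3: rank ker ∂_3 − rank ∂_4 = (1 − 1) − 0 = 0, and there is no ∂_4, so H_3 ≅ 0.

As a check, the Euler characteristic is 4 − 6 + 4 − 1 = 1, which agrees with 1 − 0 + 0 − 0 = 1.
(K is a triangulation of the 3-simplex.)

H_0 ≅ Z,  H_1 = 0,  H_2 = 0,  H_3 = 0.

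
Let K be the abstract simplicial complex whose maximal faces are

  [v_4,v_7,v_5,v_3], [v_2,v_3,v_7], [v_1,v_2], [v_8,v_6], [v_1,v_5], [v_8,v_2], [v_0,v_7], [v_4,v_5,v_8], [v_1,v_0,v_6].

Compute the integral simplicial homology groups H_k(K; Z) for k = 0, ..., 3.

H_0 = Z,  H_1 = Z^4,  H_2 = 0,  H_3 = 0.

Fix the vertex order v_0 < v_1 < v_2 < v_3 < v_4 < v_5 < v_6 < v_7 < v_8 and write every simplex with vertices in increasing order. Then dim K = 3 and the simplices of K are:

  0-simplices (9): [v_0], [v_1], [v_2], [v_3], [v_4], [v_5], [v_6], [v_7], [v_8]
  1-simplices (18): (18 of them)
  2-simplices (7): [v_0,v_1,v_6], [v_2,v_3,v_7], [v_3,v_4,v_5], [v_3,v_4,v_7], [v_3,v_5,v_7], [v_4,v_5,v_7], [v_4,v_5,v_8]
  3-simplices (1): [v_3,v_4,v_5,v_7]

giving chain groups C_0 ≅ Z^9, C_1 ≅ Z^18, C_2 ≅ Z^7, C_3 ≅ Z^1.

The boundary map ∂_1: C_1 → C_0 maps an edge to its endpoints' difference, ∂[p,q] = q − p.
The resulting 9×18 matrix has rank 8, and its Smith normal form has invariant factors (1,1,1,1,1,1,1,1).

Boundary ∂_2: C_2 → C_1 acts by ∂[p,q,r] = [q,r] − [p,r] + [p,q]. For instance
  ∂[v_3,v_4,v_7] = [v_4,v_7] − [v_3,v_7] + [v_3,v_4],
  ∂[v_0,v_1,v_6] = [v_1,v_6] − [v_0,v_6] + [v_0,v_1].
The 18×7 boundary matrix has rank 6 and Smith normal form diag(1,1,1,1,1,1).

The boundary map ∂_3: C_3 → C_2 sends each 3-simplex σ to the alternating sum Σ_i (−1)^i (σ with its i-th vertex removed). For instance
  ∂[v_3,v_4,v_5,v_7] = [v_4,v_5,v_7] − [v_3,v_5,v_7] + [v_3,v_4,v_7] − [v_3,v_4,v_5].
The resulting 7×1 matrix has rank 1, and its Smith normal form has invariant factors (1).

Computing H_k = (kernel of ∂_k) / (image of ∂_{k+1}):

  H_0: rank C_0 − rank ∂_1 = 9 − 8 = 1, and the invariant factors of ∂_1 are all 1, so H_0 = Z.
  H_1: rank ker ∂_1 − rank ∂_2 = (18 − 8) − 6 = 4, and the invariant factors of ∂_2 are all 1, so H_1 = Z^4.
  H_2: rank ker ∂_2 − rank ∂_3 = (7 − 6) − 1 = 0, and the invariant factors of ∂_3 are all 1, so H_2 = 0.
  H_3: rank ker ∂_3 − rank ∂_4 = (1 − 1) − 0 = 0, and there is no ∂_4, so H_3 = 0.

As a check, the Euler characteristic is 9 − 18 + 7 − 1 = -3, which agrees with 1 − 4 + 0 − 0 = -3.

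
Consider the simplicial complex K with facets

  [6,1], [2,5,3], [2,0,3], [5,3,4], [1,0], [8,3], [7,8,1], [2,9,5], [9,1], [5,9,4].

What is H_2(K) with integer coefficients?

We work with the vertex ordering 0 < 1 < 2 < 3 < 4 < 5 < 6 < 7 < 8 < 9. The simplices of K, each written with vertices in increasing order, are:

  0-simplices (10): [0], [1], [2], [3], [4], [5], [6], [7], [8], [9]
  1-simplices (17): [0,1], [0,2], [0,3], [1,6], [1,7], [1,8], [1,9], [2,3], [2,5], [2,9], [3,4], [3,5], [3,8], [4,5], [4,9], [5,9], [7,8]
  2-simplices (6): [0,2,3], [1,7,8], [2,3,5], [2,5,9], [3,4,5], [4,5,9]

giving chain groups C_0 ≅ Z^10, C_1 ≅ Z^17, C_2 ≅ Z^6.

∂_1: C_1 → C_0 sends each edge [p,q] (with p < q) to q − p.
The 10×17 boundary matrix has rank 9 and Smith normal form diag(1,1,1,1,1,1,1,1,1).

The boundary map ∂_2: C_2 → C_1 maps a triangle to the signed sum of its edges. For instance
  ∂[0,2,3] = [2,3] − [0,3] + [0,2],
  ∂[4,5,9] = [5,9] − [4,9] + [4,5].
As a 17×6 matrix over Z this has rank 6, with invariant factors (1,1,1,1,1,1).

From H_k ≅ ker(∂_k) / im(∂_{k+1}) we obtain:

  H_2: rank ker ∂_2 − rank ∂_3 = (6 − 6) − 0 = 0, and there is no ∂_3, so H_2 ≅ 0.

H_2 ≅ 0.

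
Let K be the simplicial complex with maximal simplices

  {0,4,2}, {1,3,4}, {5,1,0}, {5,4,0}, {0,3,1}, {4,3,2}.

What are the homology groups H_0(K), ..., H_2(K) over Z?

H_0 = Z,  H_1 = Z,  H_2 = 0.

Order the vertices as 0 < 1 < 2 < 3 < 4 < 5. Listing each simplex with vertices in this order, K has dimension 2 with simplices:

  0-simplices (6): [0], [1], [2], [3], [4], [5]
  1-simplices (12): [0,1], [0,2], [0,3], [0,4], [0,5], [1,3], [1,4], [1,5], [2,3], [2,4], [3,4], [4,5]
  2-simplices (6): [0,1,3], [0,1,5], [0,2,4], [0,4,5], [1,3,4], [2,3,4]

so the chain groups are C_0 ≅ Z^6, C_1 ≅ Z^12, C_2 ≅ Z^6.

Boundary ∂_1: C_1 → C_0 is given by ∂[p,q] = [q] − [p].
As a 6×12 matrix over Z this has rank 5, with invariant factors (1,1,1,1,1).

Boundary ∂_2: C_2 → C_1 acts by ∂[p,q,r] = [q,r] − [p,r] + [p,q]. For instance
  ∂[0,4,5] = [4,5] − [0,5] + [0,4],
  ∂[1,3,4] = [3,4] − [1,4] + [1,3].
The resulting 12×6 matrix has rank 6, and its Smith normal form has invariant factors (1,1,1,1,1,1).

From H_k ≅ ker(∂_k) / im(∂_{k+1}) we obtain:

  H_0: rank C_0 − rank ∂_1 = 6 − 5 = 1, and the invariant factors of ∂_1 are all 1, so H_0 = Z.
  H_1: rank ker ∂_1 − rank ∂_2 = (12 − 5) − 6 = 1, and the invariant factors of ∂_2 are all 1, so H_1 = Z.
  H_2: rank ker ∂_2 − rank ∂_3 = (6 − 6) − 0 = 0, and there is no ∂_3, so H_2 = 0.

(K is a triangulation of the cylinder S^1 x I.)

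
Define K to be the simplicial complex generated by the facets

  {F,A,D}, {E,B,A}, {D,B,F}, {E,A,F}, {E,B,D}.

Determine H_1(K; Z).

K has 5 vertices, 10 edges, 5 triangles.
rank ∂_1 = 4, rank ∂_2 = 5 ⇒ b_1 = 10 − 4 − 5 = 1; all invariant factors of ∂_2 are 1 so no torsion. So H_1 ≅ Z.

H_1 ≅ Z.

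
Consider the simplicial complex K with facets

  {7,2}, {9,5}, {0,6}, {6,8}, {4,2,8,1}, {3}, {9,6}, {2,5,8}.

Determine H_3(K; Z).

H_3 = 0.

Take the total order 0 < 1 < 2 < 3 < 4 < 5 < 6 < 7 < 8 < 9 on the vertex set. Then K (dimension 3) consists of the simplices:

  0-simplices (10): [0], [1], [2], [3], [4], [5], [6], [7], [8], [9]
  1-simplices (13): [0,6], [1,2], [1,4], [1,8], [2,4], [2,5], [2,7], [2,8], [4,8], [5,8], [5,9], [6,8], [6,9]
  2-simplices (5): [1,2,4], [1,2,8], [1,4,8], [2,4,8], [2,5,8]
  3-simplices (1): [1,2,4,8]

so the chain groups are C_0 ≅ Z^10, C_1 ≅ Z^13, C_2 ≅ Z^5, C_3 ≅ Z^1.

∂_1: C_1 → C_0 maps an edge to its endpoints' difference, ∂[p,q] = q − p.
The resulting 10×13 matrix has rank 8, and its Smith normal form has invariant factors (1,1,1,1,1,1,1,1).

The boundary map ∂_2: C_2 → C_1 maps a triangle to the signed sum of its edges. For instance
  ∂[1,2,4] = [2,4] − [1,4] + [1,2],
  ∂[1,2,8] = [2,8] − [1,8] + [1,2].
This gives a 13×5 integer matrix of rank 4; reducing to Smith normal form yields diagonal entries (1,1,1,1).

∂_3: C_3 → C_2 sends each 3-simplex σ to the alternating sum Σ_i (−1)^i (σ with its i-th vertex removed). For instance
  ∂[1,2,4,8] = [2,4,8] − [1,4,8] + [1,2,8] − [1,2,4].
The 5×1 boundary matrix has rank 1 and Smith normal form diag(1).

Reading off H_k = ker ∂_k / im ∂_{k+1}:

  H_3: rank ker ∂_3 − rank ∂_4 = (1 − 1) − 0 = 0, and there is no ∂_4, so H_3 = 0.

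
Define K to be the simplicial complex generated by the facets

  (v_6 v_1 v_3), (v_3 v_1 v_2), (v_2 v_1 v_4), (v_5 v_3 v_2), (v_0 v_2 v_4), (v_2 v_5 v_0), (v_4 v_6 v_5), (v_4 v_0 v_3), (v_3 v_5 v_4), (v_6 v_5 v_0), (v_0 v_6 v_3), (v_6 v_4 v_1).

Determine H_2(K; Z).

H_2 ≅ 0.

We work with the vertex ordering v_0 < v_1 < v_2 < v_3 < v_4 < v_5 < v_6. The simplices of K, each written with vertices in increasing order, are:

  0-simplices (7): [v_0], [v_1], [v_2], [v_3], [v_4], [v_5], [v_6]
  1-simplices (18): (18 of them)
  2-simplices (12): (12 of them)

giving chain groups C_0 ≅ Z^7, C_1 ≅ Z^18, C_2 ≅ Z^12.

Boundary ∂_1: C_1 → C_0 sends each edge [p,q] (with p < q) to q − p. For instance
  ∂[v_0,v_3] = [v_3] − [v_0].
The resulting 7×18 matrix has rank 6, and its Smith normal form has invariant factors (1,1,1,1,1,1).

The boundary map ∂_2: C_2 → C_1 sends each 2-simplex [p,q,r] to [q,r] − [p,r] + [p,q]. For instance
  ∂[v_0,v_3,v_6] = [v_3,v_6] − [v_0,v_6] + [v_0,v_3],
  ∂[v_3,v_4,v_5] = [v_4,v_5] − [v_3,v_5] + [v_3,v_4].
The 18×12 boundary matrix has rank 12 and Smith normal form diag(1,1,1,1,1,1,1,1,1,1,1,2).

Computing H_k = (kernel of ∂_k) / (image of ∂_{k+1}):

  H_2: rank ker ∂_2 − rank ∂_3 = (12 − 12) − 0 = 0, and there is no ∂_3, so H_2 ≅ 0.

(K is a triangulation of the real projective plane RP^2.)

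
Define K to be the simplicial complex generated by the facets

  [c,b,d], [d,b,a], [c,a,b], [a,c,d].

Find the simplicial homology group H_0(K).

Order the vertices as a < b < c < d. Listing each simplex with vertices in this order, K has dimension 2 with simplices:

  0-simplices (4): a, b, c, d
  1-simplices (6): ab, ac, ad, bc, bd, cd
  2-simplices (4): abc, abd, acd, bcd

giving chain groups C_0 ≅ Z^4, C_1 ≅ Z^6, C_2 ≅ Z^4.

∂_1: C_1 → C_0 is given by ∂[p,q] = [q] − [p].
As a 4×6 matrix over Z this has rank 3, with invariant factors (1,1,1).

Boundary ∂_2: C_2 → C_1 sends each 2-simplex [p,q,r] to [q,r] − [p,r] + [p,q]. For instance
  ∂bcd = cd − bd + bc,
  ∂acd = cd − ad + ac.
The resulting 6×4 matrix has rank 3, and its Smith normal form has invariant factors (1,1,1).

Now H_k = ker ∂_k / im ∂_{k+1}, so:

  H_0: rank C_0 − rank ∂_1 = 4 − 3 = 1, and the invariant factors of ∂_1 are all 1, so H_0 = Z.

H_0 ≅ Z.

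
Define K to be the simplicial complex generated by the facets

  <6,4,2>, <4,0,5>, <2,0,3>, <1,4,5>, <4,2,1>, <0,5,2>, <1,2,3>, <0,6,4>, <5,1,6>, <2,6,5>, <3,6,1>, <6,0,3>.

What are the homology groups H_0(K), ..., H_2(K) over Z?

H_0 ≅ Z,  H_1 ≅ Z/2Z,  H_2 = 0.

Fix the vertex order 0 < 1 < 2 < 3 < 4 < 5 < 6 and write every simplex with vertices in increasing order. Then dim K = 2 and the simplices of K are:

  0-simplices (7): [0], [1], [2], [3], [4], [5], [6]
  1-simplices (18): [0,2], [0,3], [0,4], [0,5], [0,6], [1,2], [1,3], [1,4], [1,5], [1,6], [2,3], [2,4], [2,5], [2,6], [3,6], [4,5], [4,6], [5,6]
  2-simplices (12): [0,2,3], [0,2,5], [0,3,6], [0,4,5], [0,4,6], [1,2,3], [1,2,4], [1,3,6], [1,4,5], [1,5,6], [2,4,6], [2,5,6]

giving chain groups C_0 ≅ Z^7, C_1 ≅ Z^18, C_2 ≅ Z^12.

Boundary ∂_1: C_1 → C_0 is given by ∂[p,q] = [q] − [p].
As a 7×18 matrix over Z this has rank 6, with invariant factors (1,1,1,1,1,1).

The boundary map ∂_2: C_2 → C_1 maps a triangle to the signed sum of its edges. For instance
  ∂[1,3,6] = [3,6] − [1,6] + [1,3],
  ∂[2,4,6] = [4,6] − [2,6] + [2,4].
The resulting 18×12 matrix has rank 12, and its Smith normal form has invariant factors (1,1,1,1,1,1,1,1,1,1,1,2).

Reading off H_k = ker ∂_k / im ∂_{k+1}:

  H_0: rank C_0 − rank ∂_1 = 7 − 6 = 1, and the invariant factors of ∂_1 are all 1, so H_0 = Z.
  H_1: rank ker ∂_1 − rank ∂_2 = (18 − 6) − 12 = 0, and ∂_2 has invariant factor 2 > 1, so H_1 = Z/2Z.
  H_2: rank ker ∂_2 − rank ∂_3 = (12 − 12) − 0 = 0, and there is no ∂_3, so H_2 = 0.

As a check, the Euler characteristic is 7 − 18 + 12 = 1, which agrees with 1 − 0 + 0 = 1.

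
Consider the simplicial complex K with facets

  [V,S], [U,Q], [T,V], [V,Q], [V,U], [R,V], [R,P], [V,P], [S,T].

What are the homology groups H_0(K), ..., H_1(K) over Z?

H_0 = Z,  H_1 = Z^3.

Order the vertices as P < Q < R < S < T < U < V. Listing each simplex with vertices in this order, K has dimension 1 with simplices:

  0-simplices (7): P, Q, R, S, T, U, V
  1-simplices (9): PR, PV, QU, QV, RV, ST, SV, TV, UV

Hence C_0 ≅ Z^7, C_1 ≅ Z^9.

Boundary ∂_1: C_1 → C_0 maps an edge to its endpoints' difference, ∂[p,q] = q − p.
The resulting 7×9 matrix has rank 6, and its Smith normal form has invariant factors (1,1,1,1,1,1).

Computing H_k = (kernel of ∂_k) / (image of ∂_{k+1}):

  H_0: rank C_0 − rank ∂_1 = 7 − 6 = 1, and the invariant factors of ∂_1 are all 1, so H_0 = Z.
  H_1: rank ker ∂_1 − rank ∂_2 = (9 − 6) − 0 = 3, and there is no ∂_2, so H_1 = Z^3.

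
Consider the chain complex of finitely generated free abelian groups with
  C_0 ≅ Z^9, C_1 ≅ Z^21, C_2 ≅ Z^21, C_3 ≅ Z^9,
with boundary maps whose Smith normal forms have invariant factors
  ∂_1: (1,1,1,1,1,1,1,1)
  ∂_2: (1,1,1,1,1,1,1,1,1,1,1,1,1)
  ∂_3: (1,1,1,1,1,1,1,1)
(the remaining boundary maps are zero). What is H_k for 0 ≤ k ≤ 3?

H_0: b_0 = 9 − 0 − 8 = 1; torsion from ∂_1 factors > 1: none. So H_0 ≅ Z.
H_1: b_1 = 21 − 8 − 13 = 0; torsion from ∂_2 factors > 1: none. So H_1 ≅ 0.
H_2: b_2 = 21 − 13 − 8 = 0; torsion from ∂_3 factors > 1: none. So H_2 ≅ 0.
H_3: b_3 = 9 − 8 − 0 = 1; torsion from ∂_4 factors > 1: none. So H_3 ≅ Z.

H_0 ≅ Z,  H_1 = 0,  H_2 = 0,  H_3 ≅ Z.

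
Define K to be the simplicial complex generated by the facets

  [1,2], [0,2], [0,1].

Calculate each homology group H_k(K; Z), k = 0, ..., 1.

H_0 = Z,  H_1 = Z.

We work with the vertex ordering 0 < 1 < 2. The simplices of K, each written with vertices in increasing order, are:

  0-simplices (3): [0], [1], [2]
  1-simplices (3): [0,1], [0,2], [1,2]

Hence C_0 ≅ Z^3, C_1 ≅ Z^3.

The boundary map ∂_1: C_1 → C_0 is given by ∂[p,q] = [q] − [p].
This gives a 3×3 integer matrix of rank 2; reducing to Smith normal form yields diagonal entries (1,1).

Now H_k = ker ∂_k / im ∂_{k+1}, so:

  H_0: rank C_0 − rank ∂_1 = 3 − 2 = 1, and the invariant factors of ∂_1 are all 1, so H_0 ≅ Z.
  H_1: rank ker ∂_1 − rank ∂_2 = (3 − 2) − 0 = 1, and there is no ∂_2, so H_1 ≅ Z.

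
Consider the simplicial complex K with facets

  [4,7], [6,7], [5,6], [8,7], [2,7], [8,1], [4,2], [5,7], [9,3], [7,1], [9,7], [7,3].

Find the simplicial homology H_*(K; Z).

H_0 = Z,  H_1 = Z^4.

Order the vertices as 1 < 2 < 3 < 4 < 5 < 6 < 7 < 8 < 9. Listing each simplex with vertices in this order, K has dimension 1 with simplices:

  0-simplices (9): [1], [2], [3], [4], [5], [6], [7], [8], [9]
  1-simplices (12): [1,7], [1,8], [2,4], [2,7], [3,7], [3,9], [4,7], [5,6], [5,7], [6,7], [7,8], [7,9]

so the chain groups are C_0 ≅ Z^9, C_1 ≅ Z^12.

Boundary ∂_1: C_1 → C_0 sends each edge [p,q] (with p < q) to q − p. For instance
  ∂[5,7] = [7] − [5].
As a 9×12 matrix over Z this has rank 8, with invariant factors (1,1,1,1,1,1,1,1).

From H_k ≅ ker(∂_k) / im(∂_{k+1}) we obtain:

  H_0: rank C_0 − rank ∂_1 = 9 − 8 = 1, and the invariant factors of ∂_1 are all 1, so H_0 = Z.
  H_1: rank ker ∂_1 − rank ∂_2 = (12 − 8) − 0 = 4, and there is no ∂_2, so H_1 = Z^4.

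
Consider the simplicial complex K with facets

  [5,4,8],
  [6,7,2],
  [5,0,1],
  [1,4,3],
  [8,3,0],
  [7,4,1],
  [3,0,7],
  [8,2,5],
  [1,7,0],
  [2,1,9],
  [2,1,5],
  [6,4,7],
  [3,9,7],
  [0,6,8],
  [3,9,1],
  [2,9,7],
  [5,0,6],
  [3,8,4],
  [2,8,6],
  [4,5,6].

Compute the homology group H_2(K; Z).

Fix the vertex order 0 < 1 < 2 < 3 < 4 < 5 < 6 < 7 < 8 < 9 and write every simplex with vertices in increasing order. Then dim K = 2 and the simplices of K are:

  0-simplices (10): [0], [1], [2], [3], [4], [5], [6], [7], [8], [9]
  1-simplices (30): (30 of them)
  2-simplices (20): (20 of them)

Hence C_0 ≅ Z^10, C_1 ≅ Z^30, C_2 ≅ Z^20.

Boundary ∂_1: C_1 → C_0 sends each edge [p,q] (with p < q) to q − p. For instance
  ∂[3,7] = [7] − [3].
As a 10×30 matrix over Z this has rank 9, with invariant factors (1,1,1,1,1,1,1,1,1).

The boundary map ∂_2: C_2 → C_1 maps a triangle to the signed sum of its edges. For instance
  ∂[0,3,7] = [3,7] − [0,7] + [0,3],
  ∂[2,6,7] = [6,7] − [2,7] + [2,6].
This gives a 30×20 integer matrix of rank 20; reducing to Smith normal form yields diagonal entries (1,1,1,1,1,1,1,1,1,1,1,1,1,1,1,1,1,1,1,2).

Computing H_k = (kernel of ∂_k) / (image of ∂_{k+1}):

  H_2: rank ker ∂_2 − rank ∂_3 = (20 − 20) − 0 = 0, and there is no ∂_3, so H_2 = 0.

(K is a triangulation of the Klein bottle.)

H_2 = 0.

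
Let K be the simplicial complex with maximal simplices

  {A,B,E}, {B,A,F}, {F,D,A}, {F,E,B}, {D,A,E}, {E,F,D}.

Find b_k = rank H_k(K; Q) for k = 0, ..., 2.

b_0 = 1, b_1 = 0, b_2 = 1.

K has 5 vertices, 9 edges, 6 triangles.
rank ∂_0 = 0, rank ∂_1 = 4 ⇒ b_0 = 5 − 0 − 4 = 1; all invariant factors of ∂_1 are 1 so no torsion. So H_0 ≅ Z.
rank ∂_1 = 4, rank ∂_2 = 5 ⇒ b_1 = 9 − 4 − 5 = 0; all invariant factors of ∂_2 are 1 so no torsion. So H_1 ≅ 0.
rank ∂_2 = 5, rank ∂_3 = 0 ⇒ b_2 = 6 − 5 − 0 = 1. So H_2 ≅ Z.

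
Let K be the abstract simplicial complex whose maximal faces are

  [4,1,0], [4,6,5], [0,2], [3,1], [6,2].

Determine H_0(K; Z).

H_0 ≅ Z.

Take the total order 0 < 1 < 2 < 3 < 4 < 5 < 6 on the vertex set. Then K (dimension 2) consists of the simplices:

  0-simplices (7): [0], [1], [2], [3], [4], [5], [6]
  1-simplices (9): [0,1], [0,2], [0,4], [1,3], [1,4], [2,6], [4,5], [4,6], [5,6]
  2-simplices (2): [0,1,4], [4,5,6]

giving chain groups C_0 ≅ Z^7, C_1 ≅ Z^9, C_2 ≅ Z^2.

∂_1: C_1 → C_0 sends each edge [p,q] (with p < q) to q − p. For instance
  ∂[0,4] = [4] − [0].
As a 7×9 matrix over Z this has rank 6, with invariant factors (1,1,1,1,1,1).

Boundary ∂_2: C_2 → C_1 maps a triangle to the signed sum of its edges. For instance
  ∂[4,5,6] = [5,6] − [4,6] + [4,5],
  ∂[0,1,4] = [1,4] − [0,4] + [0,1].
As a 9×2 matrix over Z this has rank 2, with invariant factors (1,1).

Reading off H_k = ker ∂_k / im ∂_{k+1}:

  H_0: rank C_0 − rank ∂_1 = 7 − 6 = 1, and the invariant factors of ∂_1 are all 1, so H_0 = Z.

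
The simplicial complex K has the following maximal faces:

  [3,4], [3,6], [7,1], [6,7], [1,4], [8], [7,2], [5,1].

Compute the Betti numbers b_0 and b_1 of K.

Fix the vertex order 1 < 2 < 3 < 4 < 5 < 6 < 7 < 8 and write every simplex with vertices in increasing order. Then dim K = 1 and the simplices of K are:

  0-simplices (8): [1], [2], [3], [4], [5], [6], [7], [8]
  1-simplices (7): [1,4], [1,5], [1,7], [2,7], [3,4], [3,6], [6,7]

giving chain groups C_0 ≅ Z^8, C_1 ≅ Z^7.

The boundary map ∂_1: C_1 → C_0 maps an edge to its endpoints' difference, ∂[p,q] = q − p. For instance
  ∂[6,7] = [7] − [6].
The 8×7 boundary matrix has rank 6 and Smith normal form diag(1,1,1,1,1,1).

From H_k ≅ ker(∂_k) / im(∂_{k+1}) we obtain:

  H_0: rank C_0 − rank ∂_1 = 8 − 6 = 2, and the invariant factors of ∂_1 are all 1, so H_0 = Z^2.
  H_1: rank ker ∂_1 − rank ∂_2 = (7 − 6) − 0 = 1, and there is no ∂_2, so H_1 = Z.

Hence the Betti numbers are b_0 = 2, b_1 = 1.

b_0 = 2, b_1 = 1.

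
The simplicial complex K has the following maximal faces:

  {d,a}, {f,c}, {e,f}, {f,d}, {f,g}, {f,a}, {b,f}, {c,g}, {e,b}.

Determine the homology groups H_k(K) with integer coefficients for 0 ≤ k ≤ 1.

Take the total order a < b < c < d < e < f < g on the vertex set. Then K (dimension 1) consists of the simplices:

  0-simplices (7): a, b, c, d, e, f, g
  1-simplices (9): ad, af, be, bf, cf, cg, df, ef, fg

so the chain groups are C_0 ≅ Z^7, C_1 ≅ Z^9.

Boundary ∂_1: C_1 → C_0 is given by ∂[p,q] = [q] − [p].
The resulting 7×9 matrix has rank 6, and its Smith normal form has invariant factors (1,1,1,1,1,1).

Reading off H_k = ker ∂_k / im ∂_{k+1}:

  H_0: rank C_0 − rank ∂_1 = 7 − 6 = 1, and the invariant factors of ∂_1 are all 1, so H_0 ≅ Z.
  H_1: rank ker ∂_1 − rank ∂_2 = (9 − 6) − 0 = 3, and there is no ∂_2, so H_1 ≅ Z^3.

As a check, the Euler characteristic is 7 − 9 = -2, which agrees with 1 − 3 = -2.
(K is a triangulation of a wedge of 3 circles.)

H_0 = Z,  H_1 = Z^3.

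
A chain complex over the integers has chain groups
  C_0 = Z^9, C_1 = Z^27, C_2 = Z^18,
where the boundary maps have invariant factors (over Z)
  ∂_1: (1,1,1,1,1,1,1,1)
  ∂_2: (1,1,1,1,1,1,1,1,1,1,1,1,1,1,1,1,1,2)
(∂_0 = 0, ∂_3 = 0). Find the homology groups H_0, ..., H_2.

H_0 ≅ Z,  H_1 ≅ Z × Z/2,  H_2 = 0.

H_0: b_0 = 9 − 0 − 8 = 1; torsion from ∂_1 factors > 1: none. So H_0 ≅ Z.
H_1: b_1 = 27 − 8 − 18 = 1; torsion from ∂_2 factors > 1: [2]. So H_1 ≅ Z × Z/2.
H_2: b_2 = 18 − 18 − 0 = 0; torsion from ∂_3 factors > 1: none. So H_2 ≅ 0.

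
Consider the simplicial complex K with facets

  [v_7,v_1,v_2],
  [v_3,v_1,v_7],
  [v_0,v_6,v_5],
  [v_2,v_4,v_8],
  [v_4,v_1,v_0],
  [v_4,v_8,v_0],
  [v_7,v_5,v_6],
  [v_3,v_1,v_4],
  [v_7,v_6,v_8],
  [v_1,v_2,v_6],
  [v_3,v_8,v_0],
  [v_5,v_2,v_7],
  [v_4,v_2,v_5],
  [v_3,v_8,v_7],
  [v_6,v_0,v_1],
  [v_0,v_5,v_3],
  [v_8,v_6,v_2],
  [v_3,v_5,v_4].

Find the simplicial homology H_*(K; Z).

Take the total order v_0 < v_1 < v_2 < v_3 < v_4 < v_5 < v_6 < v_7 < v_8 on the vertex set. Then K (dimension 2) consists of the simplices:

  0-simplices (9): [v_0], [v_1], [v_2], [v_3], [v_4], [v_5], [v_6], [v_7], [v_8]
  1-simplices (27): (27 of them)
  2-simplices (18): (18 of them)

so the chain groups are C_0 ≅ Z^9, C_1 ≅ Z^27, C_2 ≅ Z^18.

Boundary ∂_1: C_1 → C_0 maps an edge to its endpoints' difference, ∂[p,q] = q − p. For instance
  ∂[v_2,v_8] = [v_8] − [v_2].
This gives a 9×27 integer matrix of rank 8; reducing to Smith normal form yields diagonal entries (1,1,1,1,1,1,1,1).

Boundary ∂_2: C_2 → C_1 sends each 2-simplex [p,q,r] to [q,r] − [p,r] + [p,q]. For instance
  ∂[v_1,v_3,v_4] = [v_3,v_4] − [v_1,v_4] + [v_1,v_3],
  ∂[v_0,v_4,v_8] = [v_4,v_8] − [v_0,v_8] + [v_0,v_4].
This gives a 27×18 integer matrix of rank 18; reducing to Smith normal form yields diagonal entries (1,1,1,1,1,1,1,1,1,1,1,1,1,1,1,1,1,2).

Computing H_k = (kernel of ∂_k) / (image of ∂_{k+1}):

  H_0: rank C_0 − rank ∂_1 = 9 − 8 = 1, and the invariant factors of ∂_1 are all 1, so H_0 = Z.
  H_1: rank ker ∂_1 − rank ∂_2 = (27 − 8) − 18 = 1, and ∂_2 has invariant factor 2 > 1, so H_1 = Z ⊕ Z/2Z.
  H_2: rank ker ∂_2 − rank ∂_3 = (18 − 18) − 0 = 0, and there is no ∂_3, so H_2 = 0.

H_0 ≅ Z,  H_1 ≅ Z ⊕ Z/2Z,  H_2 = 0.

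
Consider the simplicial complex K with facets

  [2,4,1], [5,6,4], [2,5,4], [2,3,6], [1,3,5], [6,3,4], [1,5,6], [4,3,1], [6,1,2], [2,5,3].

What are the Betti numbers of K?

b_0 = 1, b_1 = 0, b_2 = 0.

Fix the vertex order 1 < 2 < 3 < 4 < 5 < 6 and write every simplex with vertices in increasing order. Then dim K = 2 and the simplices of K are:

  0-simplices (6): [1], [2], [3], [4], [5], [6]
  1-simplices (15): [1,2], [1,3], [1,4], [1,5], [1,6], [2,3], [2,4], [2,5], [2,6], [3,4], [3,5], [3,6], [4,5], [4,6], [5,6]
  2-simplices (10): [1,2,4], [1,2,6], [1,3,4], [1,3,5], [1,5,6], [2,3,5], [2,3,6], [2,4,5], [3,4,6], [4,5,6]

giving chain groups C_0 ≅ Z^6, C_1 ≅ Z^15, C_2 ≅ Z^10.

Boundary ∂_1: C_1 → C_0 maps an edge to its endpoints' difference, ∂[p,q] = q − p.
This gives a 6×15 integer matrix of rank 5; reducing to Smith normal form yields diagonal entries (1,1,1,1,1).

The boundary map ∂_2: C_2 → C_1 sends each 2-simplex [p,q,r] to [q,r] − [p,r] + [p,q]. For instance
  ∂[1,3,5] = [3,5] − [1,5] + [1,3],
  ∂[1,2,4] = [2,4] − [1,4] + [1,2].
The 15×10 boundary matrix has rank 10 and Smith normal form diag(1,1,1,1,1,1,1,1,1,2).

From H_k ≅ ker(∂_k) / im(∂_{k+1}) we obtain:

  H_0: rank C_0 − rank ∂_1 = 6 − 5 = 1, and the invariant factors of ∂_1 are all 1, so H_0 ≅ Z.
  H_1: rank ker ∂_1 − rank ∂_2 = (15 − 5) − 10 = 0, and ∂_2 has invariant factor 2 > 1, so H_1 ≅ Z/2.
  H_2: rank ker ∂_2 − rank ∂_3 = (10 − 10) − 0 = 0, and there is no ∂_3, so H_2 ≅ 0.

Hence the Betti numbers are b_0 = 1, b_1 = 0, b_2 = 0.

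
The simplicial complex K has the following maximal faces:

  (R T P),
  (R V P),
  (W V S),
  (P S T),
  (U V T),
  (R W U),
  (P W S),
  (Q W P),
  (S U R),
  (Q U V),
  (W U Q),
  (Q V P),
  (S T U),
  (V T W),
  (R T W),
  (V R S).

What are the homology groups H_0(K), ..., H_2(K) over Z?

H_0 = Z,  H_1 = Z^2,  H_2 = Z.

K has 8 vertices, 24 edges, 16 triangles.
rank ∂_0 = 0, rank ∂_1 = 7 ⇒ b_0 = 8 − 0 − 7 = 1; all invariant factors of ∂_1 are 1 so no torsion. So H_0 ≅ Z.
rank ∂_1 = 7, rank ∂_2 = 15 ⇒ b_1 = 24 − 7 − 15 = 2; all invariant factors of ∂_2 are 1 so no torsion. So H_1 ≅ Z^2.
rank ∂_2 = 15, rank ∂_3 = 0 ⇒ b_2 = 16 − 15 − 0 = 1. So H_2 ≅ Z.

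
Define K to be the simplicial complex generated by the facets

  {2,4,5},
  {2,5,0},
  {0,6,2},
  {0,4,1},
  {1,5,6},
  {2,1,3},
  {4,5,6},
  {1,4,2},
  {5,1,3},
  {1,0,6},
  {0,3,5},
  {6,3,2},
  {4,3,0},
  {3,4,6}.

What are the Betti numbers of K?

b_0 = 1, b_1 = 2, b_2 = 1.

Order the vertices as 0 < 1 < 2 < 3 < 4 < 5 < 6. Listing each simplex with vertices in this order, K has dimension 2 with simplices:

  0-simplices (7): [0], [1], [2], [3], [4], [5], [6]
  1-simplices (21): [0,1], [0,2], [0,3], [0,4], [0,5], [0,6], [1,2], [1,3], [1,4], [1,5], [1,6], [2,3], [2,4], [2,5], [2,6], [3,4], [3,5], [3,6], [4,5], [4,6], [5,6]
  2-simplices (14): [0,1,4], [0,1,6], [0,2,5], [0,2,6], [0,3,4], [0,3,5], [1,2,3], [1,2,4], [1,3,5], [1,5,6], [2,3,6], [2,4,5], [3,4,6], [4,5,6]

giving chain groups C_0 ≅ Z^7, C_1 ≅ Z^21, C_2 ≅ Z^14.

Boundary ∂_1: C_1 → C_0 sends each edge [p,q] (with p < q) to q − p.
This gives a 7×21 integer matrix of rank 6; reducing to Smith normal form yields diagonal entries (1,1,1,1,1,1).

The boundary map ∂_2: C_2 → C_1 maps a triangle to the signed sum of its edges. For instance
  ∂[4,5,6] = [5,6] − [4,6] + [4,5],
  ∂[0,2,6] = [2,6] − [0,6] + [0,2].
As a 21×14 matrix over Z this has rank 13, with invariant factors (1,1,1,1,1,1,1,1,1,1,1,1,1).

Now H_k = ker ∂_k / im ∂_{k+1}, so:

  H_0: rank C_0 − rank ∂_1 = 7 − 6 = 1, and the invariant factors of ∂_1 are all 1, so H_0 ≅ Z.
  H_1: rank ker ∂_1 − rank ∂_2 = (21 − 6) − 13 = 2, and the invariant factors of ∂_2 are all 1, so H_1 ≅ Z^2.
  H_2: rank ker ∂_2 − rank ∂_3 = (14 − 13) − 0 = 1, and there is no ∂_3, so H_2 ≅ Z.

Hence the Betti numbers are b_0 = 1, b_1 = 2, b_2 = 1.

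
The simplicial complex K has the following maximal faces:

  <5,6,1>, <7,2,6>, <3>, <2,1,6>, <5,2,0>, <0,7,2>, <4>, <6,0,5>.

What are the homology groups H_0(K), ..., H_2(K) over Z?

H_0 = Z^3,  H_1 = Z,  H_2 = 0.

We work with the vertex ordering 0 < 1 < 2 < 3 < 4 < 5 < 6 < 7. The simplices of K, each written with vertices in increasing order, are:

  0-simplices (8): [0], [1], [2], [3], [4], [5], [6], [7]
  1-simplices (12): [0,2], [0,5], [0,6], [0,7], [1,2], [1,5], [1,6], [2,5], [2,6], [2,7], [5,6], [6,7]
  2-simplices (6): [0,2,5], [0,2,7], [0,5,6], [1,2,6], [1,5,6], [2,6,7]

Hence C_0 ≅ Z^8, C_1 ≅ Z^12, C_2 ≅ Z^6.

Boundary ∂_1: C_1 → C_0 is given by ∂[p,q] = [q] − [p]. For instance
  ∂[0,2] = [2] − [0].
As a 8×12 matrix over Z this has rank 5, with invariant factors (1,1,1,1,1).

Boundary ∂_2: C_2 → C_1 maps a triangle to the signed sum of its edges. For instance
  ∂[0,2,5] = [2,5] − [0,5] + [0,2],
  ∂[0,2,7] = [2,7] − [0,7] + [0,2].
The resulting 12×6 matrix has rank 6, and its Smith normal form has invariant factors (1,1,1,1,1,1).

From H_k ≅ ker(∂_k) / im(∂_{k+1}) we obtain:

  H_0: rank C_0 − rank ∂_1 = 8 − 5 = 3, and the invariant factors of ∂_1 are all 1, so H_0 ≅ Z^3.
  H_1: rank ker ∂_1 − rank ∂_2 = (12 − 5) − 6 = 1, and the invariant factors of ∂_2 are all 1, so H_1 ≅ Z.
  H_2: rank ker ∂_2 − rank ∂_3 = (6 − 6) − 0 = 0, and there is no ∂_3, so H_2 ≅ 0.

As a check, the Euler characteristic is 8 − 12 + 6 = 2, which agrees with 3 − 1 + 0 = 2.
(K is a triangulation of the disjoint union of the cylinder S^1 x I and a set of 2 points.)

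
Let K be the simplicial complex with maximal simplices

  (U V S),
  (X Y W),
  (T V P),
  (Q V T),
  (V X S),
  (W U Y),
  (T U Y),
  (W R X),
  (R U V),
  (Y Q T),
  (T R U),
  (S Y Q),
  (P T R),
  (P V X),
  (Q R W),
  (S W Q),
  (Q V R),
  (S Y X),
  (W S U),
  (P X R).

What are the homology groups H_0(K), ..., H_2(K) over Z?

Fix the vertex order P < Q < R < S < T < U < V < W < X < Y and write every simplex with vertices in increasing order. Then dim K = 2 and the simplices of K are:

  0-simplices (10): P, Q, R, S, T, U, V, W, X, Y
  1-simplices (30): PR, PT, PV, PX, QR, QS, QT, QV, QW, QY, RT, RU, RV, RW, RX, SU, SV, SW, SX, SY, TU, TV, TY, UV, UW, UY, VX, WX, WY, XY
  2-simplices (20): PRT, PRX, PTV, PVX, QRV, QRW, QSW, QSY, QTV, QTY, RTU, RUV, RWX, SUV, SUW, SVX, SXY, TUY, UWY, WXY

so the chain groups are C_0 ≅ Z^10, C_1 ≅ Z^30, C_2 ≅ Z^20.

∂_1: C_1 → C_0 maps an edge to its endpoints' difference, ∂[p,q] = q − p.
The resulting 10×30 matrix has rank 9, and its Smith normal form has invariant factors (1,1,1,1,1,1,1,1,1).

∂_2: C_2 → C_1 maps a triangle to the signed sum of its edges. For instance
  ∂RWX = WX − RX + RW,
  ∂QSW = SW − QW + QS.
The resulting 30×20 matrix has rank 20, and its Smith normal form has invariant factors (1,1,1,1,1,1,1,1,1,1,1,1,1,1,1,1,1,1,1,2).

Computing H_k = (kernel of ∂_k) / (image of ∂_{k+1}):

  H_0: rank C_0 − rank ∂_1 = 10 − 9 = 1, and the invariant factors of ∂_1 are all 1, so H_0 ≅ Z.
  H_1: rank ker ∂_1 − rank ∂_2 = (30 − 9) − 20 = 1, and ∂_2 has invariant factor 2 > 1, so H_1 ≅ Z ⊕ Z/2Z.
  H_2: rank ker ∂_2 − rank ∂_3 = (20 − 20) − 0 = 0, and there is no ∂_3, so H_2 ≅ 0.

H_0 ≅ Z,  H_1 ≅ Z ⊕ Z/2Z,  H_2 = 0.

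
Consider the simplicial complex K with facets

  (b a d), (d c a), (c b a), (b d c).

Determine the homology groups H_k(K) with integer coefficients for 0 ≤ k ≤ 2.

H_0 = Z,  H_1 = 0,  H_2 = Z.

K has 4 vertices, 6 edges, 4 triangles.
rank ∂_0 = 0, rank ∂_1 = 3 ⇒ b_0 = 4 − 0 − 3 = 1; all invariant factors of ∂_1 are 1 so no torsion. So H_0 ≅ Z.
rank ∂_1 = 3, rank ∂_2 = 3 ⇒ b_1 = 6 − 3 − 3 = 0; all invariant factors of ∂_2 are 1 so no torsion. So H_1 ≅ 0.
rank ∂_2 = 3, rank ∂_3 = 0 ⇒ b_2 = 4 − 3 − 0 = 1. So H_2 ≅ Z.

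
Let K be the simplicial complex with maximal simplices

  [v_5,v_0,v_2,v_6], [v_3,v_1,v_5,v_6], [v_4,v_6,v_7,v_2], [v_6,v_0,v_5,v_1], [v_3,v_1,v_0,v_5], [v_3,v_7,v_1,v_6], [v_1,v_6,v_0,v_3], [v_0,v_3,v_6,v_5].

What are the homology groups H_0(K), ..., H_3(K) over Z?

H_0 = Z,  H_1 = 0,  H_2 = 0,  H_3 = Z.

Order the vertices as v_0 < v_1 < v_2 < v_3 < v_4 < v_5 < v_6 < v_7. Listing each simplex with vertices in this order, K has dimension 3 with simplices:

  0-simplices (8): [v_0], [v_1], [v_2], [v_3], [v_4], [v_5], [v_6], [v_7]
  1-simplices (20): (20 of them)
  2-simplices (20): (20 of them)
  3-simplices (8): [v_0,v_1,v_3,v_5], [v_0,v_1,v_3,v_6], [v_0,v_1,v_5,v_6], [v_0,v_2,v_5,v_6], [v_0,v_3,v_5,v_6], [v_1,v_3,v_5,v_6], [v_1,v_3,v_6,v_7], [v_2,v_4,v_6,v_7]

so the chain groups are C_0 ≅ Z^8, C_1 ≅ Z^20, C_2 ≅ Z^20, C_3 ≅ Z^8.

Boundary ∂_1: C_1 → C_0 maps an edge to its endpoints' difference, ∂[p,q] = q − p.
This gives a 8×20 integer matrix of rank 7; reducing to Smith normal form yields diagonal entries (1,1,1,1,1,1,1).

∂_2: C_2 → C_1 acts by ∂[p,q,r] = [q,r] − [p,r] + [p,q]. For instance
  ∂[v_0,v_1,v_6] = [v_1,v_6] − [v_0,v_6] + [v_0,v_1],
  ∂[v_0,v_5,v_6] = [v_5,v_6] − [v_0,v_6] + [v_0,v_5].
The 20×20 boundary matrix has rank 13 and Smith normal form diag(1,1,1,1,1,1,1,1,1,1,1,1,1).

Boundary ∂_3: C_3 → C_2 sends each 3-simplex σ to the alternating sum Σ_i (−1)^i (σ with its i-th vertex removed). For instance
  ∂[v_1,v_3,v_5,v_6] = [v_3,v_5,v_6] − [v_1,v_5,v_6] + [v_1,v_3,v_6] − [v_1,v_3,v_5],
  ∂[v_1,v_3,v_6,v_7] = [v_3,v_6,v_7] − [v_1,v_6,v_7] + [v_1,v_3,v_7] − [v_1,v_3,v_6].
The 20×8 boundary matrix has rank 7 and Smith normal form diag(1,1,1,1,1,1,1).

Computing H_k = (kernel of ∂_k) / (image of ∂_{k+1}):

  H_0: rank C_0 − rank ∂_1 = 8 − 7 = 1, and the invariant factors of ∂_1 are all 1, so H_0 ≅ Z.
  H_1: rank ker ∂_1 − rank ∂_2 = (20 − 7) − 13 = 0, and the invariant factors of ∂_2 are all 1, so H_1 ≅ 0.
  H_2: rank ker ∂_2 − rank ∂_3 = (20 − 13) − 7 = 0, and the invariant factors of ∂_3 are all 1, so H_2 ≅ 0.
  H_3: rank ker ∂_3 − rank ∂_4 = (8 − 7) − 0 = 1, and there is no ∂_4, so H_3 ≅ Z.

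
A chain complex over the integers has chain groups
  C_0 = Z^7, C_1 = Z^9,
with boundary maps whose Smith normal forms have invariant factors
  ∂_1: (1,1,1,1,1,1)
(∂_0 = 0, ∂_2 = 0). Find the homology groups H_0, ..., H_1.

H_0 = Z,  H_1 = Z^3.

H_0: b_0 = 7 − 0 − 6 = 1; torsion from ∂_1 factors > 1: none. So H_0 = Z.
H_1: b_1 = 9 − 6 − 0 = 3; torsion from ∂_2 factors > 1: none. So H_1 = Z^3.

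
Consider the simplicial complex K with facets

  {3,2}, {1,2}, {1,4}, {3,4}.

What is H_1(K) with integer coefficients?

Fix the vertex order 1 < 2 < 3 < 4 and write every simplex with vertices in increasing order. Then dim K = 1 and the simplices of K are:

  0-simplices (4): [1], [2], [3], [4]
  1-simplices (4): [1,2], [1,4], [2,3], [3,4]

Hence C_0 ≅ Z^4, C_1 ≅ Z^4.

Boundary ∂_1: C_1 → C_0 sends each edge [p,q] (with p < q) to q − p.
The resulting 4×4 matrix has rank 3, and its Smith normal form has invariant factors (1,1,1).

Now H_k = ker ∂_k / im ∂_{k+1}, so:

  H_1: rank ker ∂_1 − rank ∂_2 = (4 − 3) − 0 = 1, and there is no ∂_2, so H_1 ≅ Z.

(K is a triangulation of the circle S^1.)

H_1 ≅ Z.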